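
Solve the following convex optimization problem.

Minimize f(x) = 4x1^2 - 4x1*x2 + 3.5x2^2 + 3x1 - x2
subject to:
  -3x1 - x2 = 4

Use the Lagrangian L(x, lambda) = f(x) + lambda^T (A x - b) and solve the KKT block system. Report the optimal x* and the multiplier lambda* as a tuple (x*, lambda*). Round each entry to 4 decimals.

Form the Lagrangian:
  L(x, lambda) = (1/2) x^T Q x + c^T x + lambda^T (A x - b)
Stationarity (grad_x L = 0): Q x + c + A^T lambda = 0.
Primal feasibility: A x = b.

This gives the KKT block system:
  [ Q   A^T ] [ x     ]   [-c ]
  [ A    0  ] [ lambda ] = [ b ]

Solving the linear system:
  x*      = (-1.1158, -0.6526)
  lambda* = (-1.1053)
  f(x*)   = 0.8632

x* = (-1.1158, -0.6526), lambda* = (-1.1053)


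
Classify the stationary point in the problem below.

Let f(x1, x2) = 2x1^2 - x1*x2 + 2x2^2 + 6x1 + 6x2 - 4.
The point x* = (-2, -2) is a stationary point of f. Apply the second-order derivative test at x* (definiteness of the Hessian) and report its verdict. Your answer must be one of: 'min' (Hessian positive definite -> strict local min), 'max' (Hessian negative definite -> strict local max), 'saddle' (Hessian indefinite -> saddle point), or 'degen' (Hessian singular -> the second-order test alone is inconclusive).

Compute the Hessian H = grad^2 f:
  H = [[4, -1], [-1, 4]]
Verify stationarity: grad f(x*) = H x* + g = (0, 0).
Eigenvalues of H: 3, 5.
Both eigenvalues > 0, so H is positive definite -> x* is a strict local min.

min


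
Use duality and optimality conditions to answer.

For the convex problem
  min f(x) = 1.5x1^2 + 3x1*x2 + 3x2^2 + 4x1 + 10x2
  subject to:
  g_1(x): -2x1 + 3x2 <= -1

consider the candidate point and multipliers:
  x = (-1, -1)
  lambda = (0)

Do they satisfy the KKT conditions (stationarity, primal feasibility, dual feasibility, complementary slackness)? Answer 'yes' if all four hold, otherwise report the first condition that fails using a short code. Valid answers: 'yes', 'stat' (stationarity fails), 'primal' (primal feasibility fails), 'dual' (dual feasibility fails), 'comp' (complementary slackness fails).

Gradient of f: grad f(x) = Q x + c = (-2, 1)
Constraint values g_i(x) = a_i^T x - b_i:
  g_1((-1, -1)) = 0
Stationarity residual: grad f(x) + sum_i lambda_i a_i = (-2, 1)
  -> stationarity FAILS
Primal feasibility (all g_i <= 0): OK
Dual feasibility (all lambda_i >= 0): OK
Complementary slackness (lambda_i * g_i(x) = 0 for all i): OK

Verdict: the first failing condition is stationarity -> stat.

stat


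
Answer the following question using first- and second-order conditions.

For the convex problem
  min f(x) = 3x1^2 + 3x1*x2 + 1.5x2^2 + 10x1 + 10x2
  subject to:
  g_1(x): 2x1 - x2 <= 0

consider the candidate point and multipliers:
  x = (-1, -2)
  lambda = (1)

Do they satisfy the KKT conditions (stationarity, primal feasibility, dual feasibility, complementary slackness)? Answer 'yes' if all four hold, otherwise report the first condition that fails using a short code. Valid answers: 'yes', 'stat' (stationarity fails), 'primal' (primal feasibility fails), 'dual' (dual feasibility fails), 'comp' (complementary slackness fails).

Gradient of f: grad f(x) = Q x + c = (-2, 1)
Constraint values g_i(x) = a_i^T x - b_i:
  g_1((-1, -2)) = 0
Stationarity residual: grad f(x) + sum_i lambda_i a_i = (0, 0)
  -> stationarity OK
Primal feasibility (all g_i <= 0): OK
Dual feasibility (all lambda_i >= 0): OK
Complementary slackness (lambda_i * g_i(x) = 0 for all i): OK

Verdict: yes, KKT holds.

yes


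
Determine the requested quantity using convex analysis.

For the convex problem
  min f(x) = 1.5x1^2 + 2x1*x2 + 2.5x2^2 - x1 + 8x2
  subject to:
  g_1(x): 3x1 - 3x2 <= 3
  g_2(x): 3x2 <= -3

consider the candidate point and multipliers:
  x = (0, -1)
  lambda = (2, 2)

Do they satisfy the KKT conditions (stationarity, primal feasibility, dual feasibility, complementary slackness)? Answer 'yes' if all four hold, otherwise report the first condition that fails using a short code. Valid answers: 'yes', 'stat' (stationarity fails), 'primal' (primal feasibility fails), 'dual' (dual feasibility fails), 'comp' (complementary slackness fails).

Gradient of f: grad f(x) = Q x + c = (-3, 3)
Constraint values g_i(x) = a_i^T x - b_i:
  g_1((0, -1)) = 0
  g_2((0, -1)) = 0
Stationarity residual: grad f(x) + sum_i lambda_i a_i = (3, 3)
  -> stationarity FAILS
Primal feasibility (all g_i <= 0): OK
Dual feasibility (all lambda_i >= 0): OK
Complementary slackness (lambda_i * g_i(x) = 0 for all i): OK

Verdict: the first failing condition is stationarity -> stat.

stat


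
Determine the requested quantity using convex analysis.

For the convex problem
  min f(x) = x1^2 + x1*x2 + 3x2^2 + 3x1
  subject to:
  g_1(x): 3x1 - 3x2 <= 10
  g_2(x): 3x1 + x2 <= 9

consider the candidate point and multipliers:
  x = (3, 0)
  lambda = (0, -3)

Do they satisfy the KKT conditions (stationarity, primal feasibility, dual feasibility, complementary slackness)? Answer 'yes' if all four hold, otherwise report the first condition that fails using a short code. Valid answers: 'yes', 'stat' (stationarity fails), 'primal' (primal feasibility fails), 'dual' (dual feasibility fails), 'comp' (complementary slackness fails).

Gradient of f: grad f(x) = Q x + c = (9, 3)
Constraint values g_i(x) = a_i^T x - b_i:
  g_1((3, 0)) = -1
  g_2((3, 0)) = 0
Stationarity residual: grad f(x) + sum_i lambda_i a_i = (0, 0)
  -> stationarity OK
Primal feasibility (all g_i <= 0): OK
Dual feasibility (all lambda_i >= 0): FAILS
Complementary slackness (lambda_i * g_i(x) = 0 for all i): OK

Verdict: the first failing condition is dual_feasibility -> dual.

dual


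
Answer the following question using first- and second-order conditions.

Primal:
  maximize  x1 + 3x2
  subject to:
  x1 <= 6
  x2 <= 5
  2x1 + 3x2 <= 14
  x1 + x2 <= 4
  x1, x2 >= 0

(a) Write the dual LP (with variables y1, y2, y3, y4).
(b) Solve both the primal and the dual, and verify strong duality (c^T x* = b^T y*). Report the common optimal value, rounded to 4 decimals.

The standard primal-dual pair for 'max c^T x s.t. A x <= b, x >= 0' is:
  Dual:  min b^T y  s.t.  A^T y >= c,  y >= 0.

So the dual LP is:
  minimize  6y1 + 5y2 + 14y3 + 4y4
  subject to:
    y1 + 2y3 + y4 >= 1
    y2 + 3y3 + y4 >= 3
    y1, y2, y3, y4 >= 0

Solving the primal: x* = (0, 4).
  primal value c^T x* = 12.
Solving the dual: y* = (0, 0, 0, 3).
  dual value b^T y* = 12.
Strong duality: c^T x* = b^T y*. Confirmed.

12


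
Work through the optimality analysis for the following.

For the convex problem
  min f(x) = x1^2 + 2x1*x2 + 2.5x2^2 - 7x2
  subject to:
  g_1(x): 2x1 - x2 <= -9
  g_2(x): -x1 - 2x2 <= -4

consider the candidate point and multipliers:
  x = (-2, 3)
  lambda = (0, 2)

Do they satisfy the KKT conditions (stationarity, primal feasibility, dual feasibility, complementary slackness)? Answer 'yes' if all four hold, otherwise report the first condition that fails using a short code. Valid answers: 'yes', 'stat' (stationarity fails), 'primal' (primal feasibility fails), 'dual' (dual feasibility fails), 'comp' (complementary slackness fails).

Gradient of f: grad f(x) = Q x + c = (2, 4)
Constraint values g_i(x) = a_i^T x - b_i:
  g_1((-2, 3)) = 2
  g_2((-2, 3)) = 0
Stationarity residual: grad f(x) + sum_i lambda_i a_i = (0, 0)
  -> stationarity OK
Primal feasibility (all g_i <= 0): FAILS
Dual feasibility (all lambda_i >= 0): OK
Complementary slackness (lambda_i * g_i(x) = 0 for all i): OK

Verdict: the first failing condition is primal_feasibility -> primal.

primal


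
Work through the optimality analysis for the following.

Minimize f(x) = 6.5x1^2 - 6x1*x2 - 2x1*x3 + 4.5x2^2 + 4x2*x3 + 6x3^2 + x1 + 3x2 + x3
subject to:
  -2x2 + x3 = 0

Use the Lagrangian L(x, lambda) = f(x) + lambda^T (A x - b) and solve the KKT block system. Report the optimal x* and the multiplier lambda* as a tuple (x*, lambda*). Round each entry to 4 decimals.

Form the Lagrangian:
  L(x, lambda) = (1/2) x^T Q x + c^T x + lambda^T (A x - b)
Stationarity (grad_x L = 0): Q x + c + A^T lambda = 0.
Primal feasibility: A x = b.

This gives the KKT block system:
  [ Q   A^T ] [ x     ]   [-c ]
  [ A    0  ] [ lambda ] = [ b ]

Solving the linear system:
  x*      = (-0.1449, -0.0883, -0.1767)
  lambda* = (1.1837)
  f(x*)   = -0.2933

x* = (-0.1449, -0.0883, -0.1767), lambda* = (1.1837)


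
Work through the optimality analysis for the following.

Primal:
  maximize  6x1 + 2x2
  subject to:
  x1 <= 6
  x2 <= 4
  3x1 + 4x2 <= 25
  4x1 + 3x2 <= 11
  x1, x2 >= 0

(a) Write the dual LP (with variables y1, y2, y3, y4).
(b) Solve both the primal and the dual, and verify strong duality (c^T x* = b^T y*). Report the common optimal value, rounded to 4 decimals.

The standard primal-dual pair for 'max c^T x s.t. A x <= b, x >= 0' is:
  Dual:  min b^T y  s.t.  A^T y >= c,  y >= 0.

So the dual LP is:
  minimize  6y1 + 4y2 + 25y3 + 11y4
  subject to:
    y1 + 3y3 + 4y4 >= 6
    y2 + 4y3 + 3y4 >= 2
    y1, y2, y3, y4 >= 0

Solving the primal: x* = (2.75, 0).
  primal value c^T x* = 16.5.
Solving the dual: y* = (0, 0, 0, 1.5).
  dual value b^T y* = 16.5.
Strong duality: c^T x* = b^T y*. Confirmed.

16.5


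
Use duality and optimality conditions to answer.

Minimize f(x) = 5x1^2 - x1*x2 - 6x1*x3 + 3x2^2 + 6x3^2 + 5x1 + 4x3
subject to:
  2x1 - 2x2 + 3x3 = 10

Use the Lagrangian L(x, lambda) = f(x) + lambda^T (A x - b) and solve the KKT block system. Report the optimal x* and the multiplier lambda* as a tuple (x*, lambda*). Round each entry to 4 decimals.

Form the Lagrangian:
  L(x, lambda) = (1/2) x^T Q x + c^T x + lambda^T (A x - b)
Stationarity (grad_x L = 0): Q x + c + A^T lambda = 0.
Primal feasibility: A x = b.

This gives the KKT block system:
  [ Q   A^T ] [ x     ]   [-c ]
  [ A    0  ] [ lambda ] = [ b ]

Solving the linear system:
  x*      = (1.2643, -1.4355, 1.5335)
  lambda* = (-4.9387)
  f(x*)   = 30.9211

x* = (1.2643, -1.4355, 1.5335), lambda* = (-4.9387)


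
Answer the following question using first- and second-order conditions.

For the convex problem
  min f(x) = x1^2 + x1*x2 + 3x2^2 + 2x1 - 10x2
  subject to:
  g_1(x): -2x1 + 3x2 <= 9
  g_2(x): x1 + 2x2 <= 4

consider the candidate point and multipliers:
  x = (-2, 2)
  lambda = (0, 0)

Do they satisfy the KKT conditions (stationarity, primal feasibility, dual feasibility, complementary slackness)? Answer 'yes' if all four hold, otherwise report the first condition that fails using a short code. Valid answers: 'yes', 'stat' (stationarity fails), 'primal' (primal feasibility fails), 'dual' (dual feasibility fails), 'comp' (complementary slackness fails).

Gradient of f: grad f(x) = Q x + c = (0, 0)
Constraint values g_i(x) = a_i^T x - b_i:
  g_1((-2, 2)) = 1
  g_2((-2, 2)) = -2
Stationarity residual: grad f(x) + sum_i lambda_i a_i = (0, 0)
  -> stationarity OK
Primal feasibility (all g_i <= 0): FAILS
Dual feasibility (all lambda_i >= 0): OK
Complementary slackness (lambda_i * g_i(x) = 0 for all i): OK

Verdict: the first failing condition is primal_feasibility -> primal.

primal


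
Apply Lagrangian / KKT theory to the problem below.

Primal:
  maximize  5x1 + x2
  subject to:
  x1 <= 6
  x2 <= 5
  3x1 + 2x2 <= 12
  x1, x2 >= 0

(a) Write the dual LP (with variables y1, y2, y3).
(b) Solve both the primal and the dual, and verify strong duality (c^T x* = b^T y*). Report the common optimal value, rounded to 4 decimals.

The standard primal-dual pair for 'max c^T x s.t. A x <= b, x >= 0' is:
  Dual:  min b^T y  s.t.  A^T y >= c,  y >= 0.

So the dual LP is:
  minimize  6y1 + 5y2 + 12y3
  subject to:
    y1 + 3y3 >= 5
    y2 + 2y3 >= 1
    y1, y2, y3 >= 0

Solving the primal: x* = (4, 0).
  primal value c^T x* = 20.
Solving the dual: y* = (0, 0, 1.6667).
  dual value b^T y* = 20.
Strong duality: c^T x* = b^T y*. Confirmed.

20


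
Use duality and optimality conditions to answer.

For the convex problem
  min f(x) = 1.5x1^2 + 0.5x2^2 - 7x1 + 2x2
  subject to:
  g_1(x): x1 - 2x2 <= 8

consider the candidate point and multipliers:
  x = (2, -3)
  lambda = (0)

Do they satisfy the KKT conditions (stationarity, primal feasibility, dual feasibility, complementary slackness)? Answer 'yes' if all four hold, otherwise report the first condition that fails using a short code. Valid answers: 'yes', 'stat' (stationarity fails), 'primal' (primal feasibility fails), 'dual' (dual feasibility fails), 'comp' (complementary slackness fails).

Gradient of f: grad f(x) = Q x + c = (-1, -1)
Constraint values g_i(x) = a_i^T x - b_i:
  g_1((2, -3)) = 0
Stationarity residual: grad f(x) + sum_i lambda_i a_i = (-1, -1)
  -> stationarity FAILS
Primal feasibility (all g_i <= 0): OK
Dual feasibility (all lambda_i >= 0): OK
Complementary slackness (lambda_i * g_i(x) = 0 for all i): OK

Verdict: the first failing condition is stationarity -> stat.

stat


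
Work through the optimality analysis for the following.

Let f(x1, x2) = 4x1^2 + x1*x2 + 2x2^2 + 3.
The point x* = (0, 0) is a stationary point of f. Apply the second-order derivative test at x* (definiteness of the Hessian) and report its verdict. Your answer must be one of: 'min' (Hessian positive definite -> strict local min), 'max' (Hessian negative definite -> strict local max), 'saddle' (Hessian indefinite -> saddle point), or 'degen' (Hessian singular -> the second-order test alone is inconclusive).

Compute the Hessian H = grad^2 f:
  H = [[8, 1], [1, 4]]
Verify stationarity: grad f(x*) = H x* + g = (0, 0).
Eigenvalues of H: 3.7639, 8.2361.
Both eigenvalues > 0, so H is positive definite -> x* is a strict local min.

min


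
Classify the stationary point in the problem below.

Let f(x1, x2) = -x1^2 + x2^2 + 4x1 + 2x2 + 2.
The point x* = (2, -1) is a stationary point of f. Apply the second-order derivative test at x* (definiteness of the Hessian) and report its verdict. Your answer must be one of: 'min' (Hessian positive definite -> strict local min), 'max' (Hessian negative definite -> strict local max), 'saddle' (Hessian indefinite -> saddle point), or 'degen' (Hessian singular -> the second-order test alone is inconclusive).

Compute the Hessian H = grad^2 f:
  H = [[-2, 0], [0, 2]]
Verify stationarity: grad f(x*) = H x* + g = (0, 0).
Eigenvalues of H: -2, 2.
Eigenvalues have mixed signs, so H is indefinite -> x* is a saddle point.

saddle


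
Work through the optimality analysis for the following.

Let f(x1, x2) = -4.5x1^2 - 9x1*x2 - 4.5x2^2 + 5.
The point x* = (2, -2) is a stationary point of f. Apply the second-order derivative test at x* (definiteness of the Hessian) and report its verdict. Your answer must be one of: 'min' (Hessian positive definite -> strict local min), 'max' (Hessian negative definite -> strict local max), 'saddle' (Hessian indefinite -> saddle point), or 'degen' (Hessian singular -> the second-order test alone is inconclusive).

Compute the Hessian H = grad^2 f:
  H = [[-9, -9], [-9, -9]]
Verify stationarity: grad f(x*) = H x* + g = (0, 0).
Eigenvalues of H: -18, 0.
H has a zero eigenvalue (singular; negative semidefinite but not definite), so H is neither positive definite, negative definite, nor indefinite. The second-order test alone is inconclusive -> degen.
(Indeed, f is constant along the null direction of H through x*, so x* is not a strict local extremum.)

degen


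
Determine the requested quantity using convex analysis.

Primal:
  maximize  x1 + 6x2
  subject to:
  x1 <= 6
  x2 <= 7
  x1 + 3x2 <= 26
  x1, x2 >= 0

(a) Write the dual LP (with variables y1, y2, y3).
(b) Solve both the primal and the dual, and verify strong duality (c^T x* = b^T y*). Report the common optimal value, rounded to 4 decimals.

The standard primal-dual pair for 'max c^T x s.t. A x <= b, x >= 0' is:
  Dual:  min b^T y  s.t.  A^T y >= c,  y >= 0.

So the dual LP is:
  minimize  6y1 + 7y2 + 26y3
  subject to:
    y1 + y3 >= 1
    y2 + 3y3 >= 6
    y1, y2, y3 >= 0

Solving the primal: x* = (5, 7).
  primal value c^T x* = 47.
Solving the dual: y* = (0, 3, 1).
  dual value b^T y* = 47.
Strong duality: c^T x* = b^T y*. Confirmed.

47


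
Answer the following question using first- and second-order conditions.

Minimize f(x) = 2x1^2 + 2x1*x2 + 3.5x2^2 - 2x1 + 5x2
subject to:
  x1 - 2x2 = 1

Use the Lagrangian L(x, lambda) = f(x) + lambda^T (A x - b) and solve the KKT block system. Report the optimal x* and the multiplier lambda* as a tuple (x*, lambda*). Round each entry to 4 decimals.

Form the Lagrangian:
  L(x, lambda) = (1/2) x^T Q x + c^T x + lambda^T (A x - b)
Stationarity (grad_x L = 0): Q x + c + A^T lambda = 0.
Primal feasibility: A x = b.

This gives the KKT block system:
  [ Q   A^T ] [ x     ]   [-c ]
  [ A    0  ] [ lambda ] = [ b ]

Solving the linear system:
  x*      = (0.2903, -0.3548)
  lambda* = (1.5484)
  f(x*)   = -1.9516

x* = (0.2903, -0.3548), lambda* = (1.5484)


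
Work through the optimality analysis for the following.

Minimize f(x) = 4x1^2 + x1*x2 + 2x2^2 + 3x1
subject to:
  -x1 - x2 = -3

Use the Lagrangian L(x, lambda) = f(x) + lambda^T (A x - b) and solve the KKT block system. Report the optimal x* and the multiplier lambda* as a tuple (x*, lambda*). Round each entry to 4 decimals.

Form the Lagrangian:
  L(x, lambda) = (1/2) x^T Q x + c^T x + lambda^T (A x - b)
Stationarity (grad_x L = 0): Q x + c + A^T lambda = 0.
Primal feasibility: A x = b.

This gives the KKT block system:
  [ Q   A^T ] [ x     ]   [-c ]
  [ A    0  ] [ lambda ] = [ b ]

Solving the linear system:
  x*      = (0.6, 2.4)
  lambda* = (10.2)
  f(x*)   = 16.2

x* = (0.6, 2.4), lambda* = (10.2)


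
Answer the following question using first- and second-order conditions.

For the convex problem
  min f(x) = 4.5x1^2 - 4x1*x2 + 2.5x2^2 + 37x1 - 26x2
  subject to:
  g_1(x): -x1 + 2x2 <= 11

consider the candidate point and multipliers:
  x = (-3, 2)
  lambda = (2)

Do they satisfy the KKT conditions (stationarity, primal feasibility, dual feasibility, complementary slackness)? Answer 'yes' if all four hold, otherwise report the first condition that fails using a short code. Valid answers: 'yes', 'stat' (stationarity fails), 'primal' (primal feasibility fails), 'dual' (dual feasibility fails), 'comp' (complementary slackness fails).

Gradient of f: grad f(x) = Q x + c = (2, -4)
Constraint values g_i(x) = a_i^T x - b_i:
  g_1((-3, 2)) = -4
Stationarity residual: grad f(x) + sum_i lambda_i a_i = (0, 0)
  -> stationarity OK
Primal feasibility (all g_i <= 0): OK
Dual feasibility (all lambda_i >= 0): OK
Complementary slackness (lambda_i * g_i(x) = 0 for all i): FAILS

Verdict: the first failing condition is complementary_slackness -> comp.

comp


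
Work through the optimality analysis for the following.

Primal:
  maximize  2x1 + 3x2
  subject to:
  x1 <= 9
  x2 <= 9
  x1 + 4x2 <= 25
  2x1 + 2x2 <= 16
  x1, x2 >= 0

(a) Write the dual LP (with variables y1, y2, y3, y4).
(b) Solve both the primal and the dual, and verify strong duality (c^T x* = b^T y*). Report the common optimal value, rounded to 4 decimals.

The standard primal-dual pair for 'max c^T x s.t. A x <= b, x >= 0' is:
  Dual:  min b^T y  s.t.  A^T y >= c,  y >= 0.

So the dual LP is:
  minimize  9y1 + 9y2 + 25y3 + 16y4
  subject to:
    y1 + y3 + 2y4 >= 2
    y2 + 4y3 + 2y4 >= 3
    y1, y2, y3, y4 >= 0

Solving the primal: x* = (2.3333, 5.6667).
  primal value c^T x* = 21.6667.
Solving the dual: y* = (0, 0, 0.3333, 0.8333).
  dual value b^T y* = 21.6667.
Strong duality: c^T x* = b^T y*. Confirmed.

21.6667


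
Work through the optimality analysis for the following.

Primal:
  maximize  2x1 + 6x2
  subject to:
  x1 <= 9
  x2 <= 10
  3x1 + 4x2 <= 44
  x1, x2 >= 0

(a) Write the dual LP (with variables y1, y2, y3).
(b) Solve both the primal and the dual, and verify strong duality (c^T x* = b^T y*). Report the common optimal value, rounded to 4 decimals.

The standard primal-dual pair for 'max c^T x s.t. A x <= b, x >= 0' is:
  Dual:  min b^T y  s.t.  A^T y >= c,  y >= 0.

So the dual LP is:
  minimize  9y1 + 10y2 + 44y3
  subject to:
    y1 + 3y3 >= 2
    y2 + 4y3 >= 6
    y1, y2, y3 >= 0

Solving the primal: x* = (1.3333, 10).
  primal value c^T x* = 62.6667.
Solving the dual: y* = (0, 3.3333, 0.6667).
  dual value b^T y* = 62.6667.
Strong duality: c^T x* = b^T y*. Confirmed.

62.6667


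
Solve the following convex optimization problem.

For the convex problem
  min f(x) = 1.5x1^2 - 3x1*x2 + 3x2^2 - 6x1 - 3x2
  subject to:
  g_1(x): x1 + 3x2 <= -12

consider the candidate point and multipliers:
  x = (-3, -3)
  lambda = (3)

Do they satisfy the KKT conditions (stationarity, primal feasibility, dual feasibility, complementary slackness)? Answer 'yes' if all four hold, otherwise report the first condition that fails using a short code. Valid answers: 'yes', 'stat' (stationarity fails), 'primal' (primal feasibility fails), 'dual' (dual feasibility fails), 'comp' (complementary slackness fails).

Gradient of f: grad f(x) = Q x + c = (-6, -12)
Constraint values g_i(x) = a_i^T x - b_i:
  g_1((-3, -3)) = 0
Stationarity residual: grad f(x) + sum_i lambda_i a_i = (-3, -3)
  -> stationarity FAILS
Primal feasibility (all g_i <= 0): OK
Dual feasibility (all lambda_i >= 0): OK
Complementary slackness (lambda_i * g_i(x) = 0 for all i): OK

Verdict: the first failing condition is stationarity -> stat.

stat


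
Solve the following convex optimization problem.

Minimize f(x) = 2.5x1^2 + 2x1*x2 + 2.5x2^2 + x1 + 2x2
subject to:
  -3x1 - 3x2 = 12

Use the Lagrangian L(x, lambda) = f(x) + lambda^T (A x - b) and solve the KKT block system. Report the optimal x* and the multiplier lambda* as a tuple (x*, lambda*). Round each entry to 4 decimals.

Form the Lagrangian:
  L(x, lambda) = (1/2) x^T Q x + c^T x + lambda^T (A x - b)
Stationarity (grad_x L = 0): Q x + c + A^T lambda = 0.
Primal feasibility: A x = b.

This gives the KKT block system:
  [ Q   A^T ] [ x     ]   [-c ]
  [ A    0  ] [ lambda ] = [ b ]

Solving the linear system:
  x*      = (-1.8333, -2.1667)
  lambda* = (-4.1667)
  f(x*)   = 21.9167

x* = (-1.8333, -2.1667), lambda* = (-4.1667)


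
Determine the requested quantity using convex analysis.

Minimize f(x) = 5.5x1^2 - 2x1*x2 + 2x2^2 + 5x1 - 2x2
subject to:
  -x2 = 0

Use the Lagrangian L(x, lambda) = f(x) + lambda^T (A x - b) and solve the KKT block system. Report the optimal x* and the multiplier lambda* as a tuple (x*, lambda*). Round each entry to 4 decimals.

Form the Lagrangian:
  L(x, lambda) = (1/2) x^T Q x + c^T x + lambda^T (A x - b)
Stationarity (grad_x L = 0): Q x + c + A^T lambda = 0.
Primal feasibility: A x = b.

This gives the KKT block system:
  [ Q   A^T ] [ x     ]   [-c ]
  [ A    0  ] [ lambda ] = [ b ]

Solving the linear system:
  x*      = (-0.4545, 0)
  lambda* = (-1.0909)
  f(x*)   = -1.1364

x* = (-0.4545, 0), lambda* = (-1.0909)


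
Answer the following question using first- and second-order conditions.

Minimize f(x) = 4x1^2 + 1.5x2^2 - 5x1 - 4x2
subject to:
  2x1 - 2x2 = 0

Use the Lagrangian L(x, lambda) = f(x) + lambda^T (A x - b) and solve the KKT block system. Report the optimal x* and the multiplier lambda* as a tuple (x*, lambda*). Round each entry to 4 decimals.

Form the Lagrangian:
  L(x, lambda) = (1/2) x^T Q x + c^T x + lambda^T (A x - b)
Stationarity (grad_x L = 0): Q x + c + A^T lambda = 0.
Primal feasibility: A x = b.

This gives the KKT block system:
  [ Q   A^T ] [ x     ]   [-c ]
  [ A    0  ] [ lambda ] = [ b ]

Solving the linear system:
  x*      = (0.8182, 0.8182)
  lambda* = (-0.7727)
  f(x*)   = -3.6818

x* = (0.8182, 0.8182), lambda* = (-0.7727)


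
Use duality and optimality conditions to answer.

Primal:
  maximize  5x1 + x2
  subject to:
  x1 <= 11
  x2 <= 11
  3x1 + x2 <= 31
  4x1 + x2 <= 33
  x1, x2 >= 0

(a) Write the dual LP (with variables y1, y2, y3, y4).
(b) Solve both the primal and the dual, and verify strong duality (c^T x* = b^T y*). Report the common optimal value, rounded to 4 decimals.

The standard primal-dual pair for 'max c^T x s.t. A x <= b, x >= 0' is:
  Dual:  min b^T y  s.t.  A^T y >= c,  y >= 0.

So the dual LP is:
  minimize  11y1 + 11y2 + 31y3 + 33y4
  subject to:
    y1 + 3y3 + 4y4 >= 5
    y2 + y3 + y4 >= 1
    y1, y2, y3, y4 >= 0

Solving the primal: x* = (8.25, 0).
  primal value c^T x* = 41.25.
Solving the dual: y* = (0, 0, 0, 1.25).
  dual value b^T y* = 41.25.
Strong duality: c^T x* = b^T y*. Confirmed.

41.25


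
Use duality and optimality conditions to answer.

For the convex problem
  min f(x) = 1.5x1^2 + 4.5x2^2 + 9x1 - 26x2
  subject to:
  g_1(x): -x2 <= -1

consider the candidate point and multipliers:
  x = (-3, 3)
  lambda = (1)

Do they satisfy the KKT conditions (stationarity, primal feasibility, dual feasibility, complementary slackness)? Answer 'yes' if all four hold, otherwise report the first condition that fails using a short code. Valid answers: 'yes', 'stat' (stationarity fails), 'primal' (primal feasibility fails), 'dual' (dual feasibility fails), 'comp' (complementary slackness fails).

Gradient of f: grad f(x) = Q x + c = (0, 1)
Constraint values g_i(x) = a_i^T x - b_i:
  g_1((-3, 3)) = -2
Stationarity residual: grad f(x) + sum_i lambda_i a_i = (0, 0)
  -> stationarity OK
Primal feasibility (all g_i <= 0): OK
Dual feasibility (all lambda_i >= 0): OK
Complementary slackness (lambda_i * g_i(x) = 0 for all i): FAILS

Verdict: the first failing condition is complementary_slackness -> comp.

comp


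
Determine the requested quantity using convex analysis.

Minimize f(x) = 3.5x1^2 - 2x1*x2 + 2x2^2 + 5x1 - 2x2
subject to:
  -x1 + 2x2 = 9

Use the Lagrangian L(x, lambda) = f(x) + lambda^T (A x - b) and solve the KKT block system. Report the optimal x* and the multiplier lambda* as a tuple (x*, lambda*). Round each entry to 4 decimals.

Form the Lagrangian:
  L(x, lambda) = (1/2) x^T Q x + c^T x + lambda^T (A x - b)
Stationarity (grad_x L = 0): Q x + c + A^T lambda = 0.
Primal feasibility: A x = b.

This gives the KKT block system:
  [ Q   A^T ] [ x     ]   [-c ]
  [ A    0  ] [ lambda ] = [ b ]

Solving the linear system:
  x*      = (-0.6667, 4.1667)
  lambda* = (-8)
  f(x*)   = 30.1667

x* = (-0.6667, 4.1667), lambda* = (-8)


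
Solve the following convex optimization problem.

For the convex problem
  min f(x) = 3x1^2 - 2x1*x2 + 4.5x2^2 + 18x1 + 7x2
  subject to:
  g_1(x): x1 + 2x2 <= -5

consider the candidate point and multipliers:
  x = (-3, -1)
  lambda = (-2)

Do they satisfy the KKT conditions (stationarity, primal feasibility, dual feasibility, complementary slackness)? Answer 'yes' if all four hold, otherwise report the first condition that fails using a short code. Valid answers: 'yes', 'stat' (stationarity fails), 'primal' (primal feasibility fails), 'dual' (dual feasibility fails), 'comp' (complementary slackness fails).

Gradient of f: grad f(x) = Q x + c = (2, 4)
Constraint values g_i(x) = a_i^T x - b_i:
  g_1((-3, -1)) = 0
Stationarity residual: grad f(x) + sum_i lambda_i a_i = (0, 0)
  -> stationarity OK
Primal feasibility (all g_i <= 0): OK
Dual feasibility (all lambda_i >= 0): FAILS
Complementary slackness (lambda_i * g_i(x) = 0 for all i): OK

Verdict: the first failing condition is dual_feasibility -> dual.

dual


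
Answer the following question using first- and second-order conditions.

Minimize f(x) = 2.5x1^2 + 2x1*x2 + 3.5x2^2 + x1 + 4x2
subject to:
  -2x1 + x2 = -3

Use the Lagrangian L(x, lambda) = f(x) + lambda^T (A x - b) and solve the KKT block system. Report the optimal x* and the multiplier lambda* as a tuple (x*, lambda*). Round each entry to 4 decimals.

Form the Lagrangian:
  L(x, lambda) = (1/2) x^T Q x + c^T x + lambda^T (A x - b)
Stationarity (grad_x L = 0): Q x + c + A^T lambda = 0.
Primal feasibility: A x = b.

This gives the KKT block system:
  [ Q   A^T ] [ x     ]   [-c ]
  [ A    0  ] [ lambda ] = [ b ]

Solving the linear system:
  x*      = (0.9512, -1.0976)
  lambda* = (1.7805)
  f(x*)   = 0.9512

x* = (0.9512, -1.0976), lambda* = (1.7805)


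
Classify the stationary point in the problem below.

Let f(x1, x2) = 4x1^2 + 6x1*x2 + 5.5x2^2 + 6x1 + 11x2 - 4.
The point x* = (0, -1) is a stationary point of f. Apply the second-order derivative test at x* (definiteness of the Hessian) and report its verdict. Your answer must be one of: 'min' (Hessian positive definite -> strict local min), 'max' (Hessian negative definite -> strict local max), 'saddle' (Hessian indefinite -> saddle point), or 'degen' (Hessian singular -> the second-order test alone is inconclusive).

Compute the Hessian H = grad^2 f:
  H = [[8, 6], [6, 11]]
Verify stationarity: grad f(x*) = H x* + g = (0, 0).
Eigenvalues of H: 3.3153, 15.6847.
Both eigenvalues > 0, so H is positive definite -> x* is a strict local min.

min


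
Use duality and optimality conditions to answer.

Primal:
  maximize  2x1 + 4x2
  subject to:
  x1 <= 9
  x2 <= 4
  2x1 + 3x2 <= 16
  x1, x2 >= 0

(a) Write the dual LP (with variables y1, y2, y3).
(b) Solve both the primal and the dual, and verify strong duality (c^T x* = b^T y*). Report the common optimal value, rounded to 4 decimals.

The standard primal-dual pair for 'max c^T x s.t. A x <= b, x >= 0' is:
  Dual:  min b^T y  s.t.  A^T y >= c,  y >= 0.

So the dual LP is:
  minimize  9y1 + 4y2 + 16y3
  subject to:
    y1 + 2y3 >= 2
    y2 + 3y3 >= 4
    y1, y2, y3 >= 0

Solving the primal: x* = (2, 4).
  primal value c^T x* = 20.
Solving the dual: y* = (0, 1, 1).
  dual value b^T y* = 20.
Strong duality: c^T x* = b^T y*. Confirmed.

20


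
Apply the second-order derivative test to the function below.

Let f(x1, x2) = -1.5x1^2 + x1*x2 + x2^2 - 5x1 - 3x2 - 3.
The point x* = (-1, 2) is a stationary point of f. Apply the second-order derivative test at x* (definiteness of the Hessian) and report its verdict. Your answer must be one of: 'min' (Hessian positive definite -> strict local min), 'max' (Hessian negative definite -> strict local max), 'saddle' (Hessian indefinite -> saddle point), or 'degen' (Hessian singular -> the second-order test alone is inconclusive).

Compute the Hessian H = grad^2 f:
  H = [[-3, 1], [1, 2]]
Verify stationarity: grad f(x*) = H x* + g = (0, 0).
Eigenvalues of H: -3.1926, 2.1926.
Eigenvalues have mixed signs, so H is indefinite -> x* is a saddle point.

saddle


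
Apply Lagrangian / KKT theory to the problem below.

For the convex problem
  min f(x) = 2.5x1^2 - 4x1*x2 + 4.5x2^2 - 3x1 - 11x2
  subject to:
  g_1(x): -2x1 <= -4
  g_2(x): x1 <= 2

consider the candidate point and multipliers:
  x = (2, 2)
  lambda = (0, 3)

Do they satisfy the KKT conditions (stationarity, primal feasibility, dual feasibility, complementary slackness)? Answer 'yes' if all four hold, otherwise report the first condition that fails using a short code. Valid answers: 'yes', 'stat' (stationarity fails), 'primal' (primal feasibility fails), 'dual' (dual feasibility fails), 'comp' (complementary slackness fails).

Gradient of f: grad f(x) = Q x + c = (-1, -1)
Constraint values g_i(x) = a_i^T x - b_i:
  g_1((2, 2)) = 0
  g_2((2, 2)) = 0
Stationarity residual: grad f(x) + sum_i lambda_i a_i = (2, -1)
  -> stationarity FAILS
Primal feasibility (all g_i <= 0): OK
Dual feasibility (all lambda_i >= 0): OK
Complementary slackness (lambda_i * g_i(x) = 0 for all i): OK

Verdict: the first failing condition is stationarity -> stat.

stat


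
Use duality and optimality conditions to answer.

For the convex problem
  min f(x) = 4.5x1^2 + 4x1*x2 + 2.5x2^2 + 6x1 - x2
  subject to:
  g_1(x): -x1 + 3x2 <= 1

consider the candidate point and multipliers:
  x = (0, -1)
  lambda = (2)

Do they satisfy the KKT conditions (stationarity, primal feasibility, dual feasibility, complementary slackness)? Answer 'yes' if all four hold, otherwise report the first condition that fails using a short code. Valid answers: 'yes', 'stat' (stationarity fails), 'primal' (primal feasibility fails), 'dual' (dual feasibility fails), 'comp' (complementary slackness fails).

Gradient of f: grad f(x) = Q x + c = (2, -6)
Constraint values g_i(x) = a_i^T x - b_i:
  g_1((0, -1)) = -4
Stationarity residual: grad f(x) + sum_i lambda_i a_i = (0, 0)
  -> stationarity OK
Primal feasibility (all g_i <= 0): OK
Dual feasibility (all lambda_i >= 0): OK
Complementary slackness (lambda_i * g_i(x) = 0 for all i): FAILS

Verdict: the first failing condition is complementary_slackness -> comp.

comp


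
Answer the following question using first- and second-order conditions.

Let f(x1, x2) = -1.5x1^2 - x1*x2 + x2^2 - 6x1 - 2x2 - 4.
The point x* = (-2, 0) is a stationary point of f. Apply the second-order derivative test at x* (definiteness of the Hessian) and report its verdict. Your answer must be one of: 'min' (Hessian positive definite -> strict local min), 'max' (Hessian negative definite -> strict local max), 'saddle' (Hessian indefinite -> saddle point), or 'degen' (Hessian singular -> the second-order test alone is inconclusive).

Compute the Hessian H = grad^2 f:
  H = [[-3, -1], [-1, 2]]
Verify stationarity: grad f(x*) = H x* + g = (0, 0).
Eigenvalues of H: -3.1926, 2.1926.
Eigenvalues have mixed signs, so H is indefinite -> x* is a saddle point.

saddle


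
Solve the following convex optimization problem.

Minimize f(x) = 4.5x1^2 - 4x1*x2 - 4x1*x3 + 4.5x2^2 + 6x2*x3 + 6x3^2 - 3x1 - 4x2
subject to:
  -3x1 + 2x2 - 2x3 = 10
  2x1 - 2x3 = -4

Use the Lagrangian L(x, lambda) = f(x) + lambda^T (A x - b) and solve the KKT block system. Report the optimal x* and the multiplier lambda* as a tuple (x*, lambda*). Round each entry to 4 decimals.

Form the Lagrangian:
  L(x, lambda) = (1/2) x^T Q x + c^T x + lambda^T (A x - b)
Stationarity (grad_x L = 0): Q x + c + A^T lambda = 0.
Primal feasibility: A x = b.

This gives the KKT block system:
  [ Q   A^T ] [ x     ]   [-c ]
  [ A    0  ] [ lambda ] = [ b ]

Solving the linear system:
  x*      = (-2.5804, 0.5489, -0.5804)
  lambda* = (-3.8896, 7.2145)
  f(x*)   = 36.6498

x* = (-2.5804, 0.5489, -0.5804), lambda* = (-3.8896, 7.2145)


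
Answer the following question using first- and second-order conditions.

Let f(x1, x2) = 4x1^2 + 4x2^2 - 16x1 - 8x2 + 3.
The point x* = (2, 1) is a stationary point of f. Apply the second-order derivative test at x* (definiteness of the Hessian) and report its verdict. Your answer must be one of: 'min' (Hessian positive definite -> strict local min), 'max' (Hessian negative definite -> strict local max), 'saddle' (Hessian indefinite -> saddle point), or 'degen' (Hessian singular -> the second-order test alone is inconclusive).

Compute the Hessian H = grad^2 f:
  H = [[8, 0], [0, 8]]
Verify stationarity: grad f(x*) = H x* + g = (0, 0).
Eigenvalues of H: 8, 8.
Both eigenvalues > 0, so H is positive definite -> x* is a strict local min.

min


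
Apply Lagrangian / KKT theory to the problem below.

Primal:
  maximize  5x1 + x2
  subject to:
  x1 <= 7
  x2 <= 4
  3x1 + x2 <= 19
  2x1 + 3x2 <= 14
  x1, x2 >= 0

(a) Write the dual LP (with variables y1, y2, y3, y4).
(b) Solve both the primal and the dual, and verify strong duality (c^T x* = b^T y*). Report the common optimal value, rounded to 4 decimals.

The standard primal-dual pair for 'max c^T x s.t. A x <= b, x >= 0' is:
  Dual:  min b^T y  s.t.  A^T y >= c,  y >= 0.

So the dual LP is:
  minimize  7y1 + 4y2 + 19y3 + 14y4
  subject to:
    y1 + 3y3 + 2y4 >= 5
    y2 + y3 + 3y4 >= 1
    y1, y2, y3, y4 >= 0

Solving the primal: x* = (6.3333, 0).
  primal value c^T x* = 31.6667.
Solving the dual: y* = (0, 0, 1.6667, 0).
  dual value b^T y* = 31.6667.
Strong duality: c^T x* = b^T y*. Confirmed.

31.6667


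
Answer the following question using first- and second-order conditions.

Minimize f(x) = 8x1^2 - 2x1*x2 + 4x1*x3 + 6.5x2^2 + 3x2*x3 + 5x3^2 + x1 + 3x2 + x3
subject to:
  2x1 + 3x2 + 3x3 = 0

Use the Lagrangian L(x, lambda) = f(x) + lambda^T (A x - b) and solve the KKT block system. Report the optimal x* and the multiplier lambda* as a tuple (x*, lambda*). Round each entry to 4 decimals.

Form the Lagrangian:
  L(x, lambda) = (1/2) x^T Q x + c^T x + lambda^T (A x - b)
Stationarity (grad_x L = 0): Q x + c + A^T lambda = 0.
Primal feasibility: A x = b.

This gives the KKT block system:
  [ Q   A^T ] [ x     ]   [-c ]
  [ A    0  ] [ lambda ] = [ b ]

Solving the linear system:
  x*      = (-0.0327, -0.1202, 0.142)
  lambda* = (-0.6429)
  f(x*)   = -0.1257

x* = (-0.0327, -0.1202, 0.142), lambda* = (-0.6429)


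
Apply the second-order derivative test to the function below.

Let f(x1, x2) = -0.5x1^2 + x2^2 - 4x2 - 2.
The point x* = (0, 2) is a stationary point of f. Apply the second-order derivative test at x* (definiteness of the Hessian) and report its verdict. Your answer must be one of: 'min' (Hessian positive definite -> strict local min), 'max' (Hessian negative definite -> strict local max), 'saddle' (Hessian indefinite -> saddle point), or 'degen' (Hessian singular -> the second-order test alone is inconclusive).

Compute the Hessian H = grad^2 f:
  H = [[-1, 0], [0, 2]]
Verify stationarity: grad f(x*) = H x* + g = (0, 0).
Eigenvalues of H: -1, 2.
Eigenvalues have mixed signs, so H is indefinite -> x* is a saddle point.

saddle


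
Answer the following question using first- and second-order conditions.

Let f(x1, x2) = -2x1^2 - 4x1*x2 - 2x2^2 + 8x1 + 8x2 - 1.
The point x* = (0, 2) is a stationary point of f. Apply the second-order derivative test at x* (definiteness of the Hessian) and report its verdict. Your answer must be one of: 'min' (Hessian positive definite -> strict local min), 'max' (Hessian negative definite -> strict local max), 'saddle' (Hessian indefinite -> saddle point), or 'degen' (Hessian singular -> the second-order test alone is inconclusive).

Compute the Hessian H = grad^2 f:
  H = [[-4, -4], [-4, -4]]
Verify stationarity: grad f(x*) = H x* + g = (0, 0).
Eigenvalues of H: -8, 0.
H has a zero eigenvalue (singular; negative semidefinite but not definite), so H is neither positive definite, negative definite, nor indefinite. The second-order test alone is inconclusive -> degen.
(Indeed, f is constant along the null direction of H through x*, so x* is not a strict local extremum.)

degen


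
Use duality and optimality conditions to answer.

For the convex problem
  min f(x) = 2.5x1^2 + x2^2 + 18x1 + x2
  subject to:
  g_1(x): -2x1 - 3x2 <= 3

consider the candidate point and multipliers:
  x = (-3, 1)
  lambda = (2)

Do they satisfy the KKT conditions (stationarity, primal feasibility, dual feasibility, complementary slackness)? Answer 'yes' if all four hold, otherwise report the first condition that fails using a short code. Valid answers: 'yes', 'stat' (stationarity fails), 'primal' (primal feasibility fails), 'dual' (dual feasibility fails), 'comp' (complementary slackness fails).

Gradient of f: grad f(x) = Q x + c = (3, 3)
Constraint values g_i(x) = a_i^T x - b_i:
  g_1((-3, 1)) = 0
Stationarity residual: grad f(x) + sum_i lambda_i a_i = (-1, -3)
  -> stationarity FAILS
Primal feasibility (all g_i <= 0): OK
Dual feasibility (all lambda_i >= 0): OK
Complementary slackness (lambda_i * g_i(x) = 0 for all i): OK

Verdict: the first failing condition is stationarity -> stat.

stat


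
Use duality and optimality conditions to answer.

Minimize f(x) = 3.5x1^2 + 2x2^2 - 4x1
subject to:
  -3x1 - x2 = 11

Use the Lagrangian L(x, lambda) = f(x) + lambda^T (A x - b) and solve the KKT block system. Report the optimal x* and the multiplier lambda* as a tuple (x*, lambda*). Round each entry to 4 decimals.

Form the Lagrangian:
  L(x, lambda) = (1/2) x^T Q x + c^T x + lambda^T (A x - b)
Stationarity (grad_x L = 0): Q x + c + A^T lambda = 0.
Primal feasibility: A x = b.

This gives the KKT block system:
  [ Q   A^T ] [ x     ]   [-c ]
  [ A    0  ] [ lambda ] = [ b ]

Solving the linear system:
  x*      = (-2.9767, -2.0698)
  lambda* = (-8.2791)
  f(x*)   = 51.4884

x* = (-2.9767, -2.0698), lambda* = (-8.2791)


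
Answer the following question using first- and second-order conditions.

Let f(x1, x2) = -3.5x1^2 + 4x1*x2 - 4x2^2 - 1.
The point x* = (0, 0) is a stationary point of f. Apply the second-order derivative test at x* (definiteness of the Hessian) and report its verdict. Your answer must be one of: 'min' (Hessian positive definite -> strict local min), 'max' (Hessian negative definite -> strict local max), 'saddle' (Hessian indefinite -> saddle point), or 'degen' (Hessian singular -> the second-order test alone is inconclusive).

Compute the Hessian H = grad^2 f:
  H = [[-7, 4], [4, -8]]
Verify stationarity: grad f(x*) = H x* + g = (0, 0).
Eigenvalues of H: -11.5311, -3.4689.
Both eigenvalues < 0, so H is negative definite -> x* is a strict local max.

max
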